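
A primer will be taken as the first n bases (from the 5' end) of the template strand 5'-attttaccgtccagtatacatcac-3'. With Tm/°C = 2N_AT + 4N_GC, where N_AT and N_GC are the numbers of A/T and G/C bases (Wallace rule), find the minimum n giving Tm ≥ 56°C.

First 20 bases: ATTTTACCGTCCAGTATACA → Tm = 54°C (< 56°C)
First 21 bases: ATTTTACCGTCCAGTATACAT → Tm = 56°C (≥ 56°C)
Each additional base adds 2°C (A/T) or 4°C (G/C), so Tm is non-decreasing in n; n = 21 is the first length to reach 56°C.

n = 21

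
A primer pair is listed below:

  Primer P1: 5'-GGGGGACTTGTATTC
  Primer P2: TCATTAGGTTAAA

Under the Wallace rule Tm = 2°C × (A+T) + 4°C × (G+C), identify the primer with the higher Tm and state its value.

Primer P1: A+T=7, G+C=8 → Tm = 2(7)+4(8) = 46°C
Primer P2: A+T=10, G+C=3 → Tm = 2(10)+4(3) = 32°C
46°C vs 32°C → primer P1 is higher.

Primer P1, 46°C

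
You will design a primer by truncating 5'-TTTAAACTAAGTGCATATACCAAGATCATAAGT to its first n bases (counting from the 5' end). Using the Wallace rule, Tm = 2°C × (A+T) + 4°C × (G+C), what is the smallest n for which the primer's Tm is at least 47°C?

First 19 bases: TTTAAACTAAGTGCATATA → Tm = 46°C (< 47°C)
First 20 bases: TTTAAACTAAGTGCATATAC → Tm = 50°C (≥ 47°C)
Each additional base adds 2°C (A/T) or 4°C (G/C), so Tm is non-decreasing in n; n = 20 is the first length to reach 47°C.

n = 20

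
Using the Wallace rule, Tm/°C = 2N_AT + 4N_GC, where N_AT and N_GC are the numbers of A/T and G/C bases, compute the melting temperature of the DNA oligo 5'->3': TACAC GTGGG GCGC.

G=6, A=2, C=4, T=2
So N_AT = 4 and N_GC = 10.
Tm = 2(4) + 4(10) = 8 + 40 = 48°C

48°C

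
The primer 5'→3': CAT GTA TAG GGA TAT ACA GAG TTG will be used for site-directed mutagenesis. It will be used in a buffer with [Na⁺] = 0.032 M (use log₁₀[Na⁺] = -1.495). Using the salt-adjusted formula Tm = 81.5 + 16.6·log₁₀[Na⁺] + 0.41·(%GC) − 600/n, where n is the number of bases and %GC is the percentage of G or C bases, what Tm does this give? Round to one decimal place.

Length n = 24. Base counts: T=7, A=8, C=2, G=7
G+C = 9, so %GC = 9/24 × 100 = 37.5%
Salt term: 16.6 × (-1.495) = -24.817
GC term: 0.41 × 37.5 = 15.375; length term: −600/24 = −25
Tm = 81.5 + (-24.817) + 15.375 − 25 = 47.058 → 47.1°C

47.1°C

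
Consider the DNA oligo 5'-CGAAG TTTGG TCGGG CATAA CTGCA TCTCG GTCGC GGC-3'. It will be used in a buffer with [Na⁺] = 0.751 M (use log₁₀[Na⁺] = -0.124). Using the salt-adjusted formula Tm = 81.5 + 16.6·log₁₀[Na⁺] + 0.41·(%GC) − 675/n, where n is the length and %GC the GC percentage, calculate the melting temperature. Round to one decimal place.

Length n = 38. T=9, A=6, G=13, C=10
G+C = 23, so %GC = 23/38 × 100 = 60.526%
Salt term: 16.6 × (-0.124) = -2.058
GC term: 0.41 × 60.526 = 24.816; length term: −675/38 = −17.763
Tm = 81.5 + (-2.058) + 24.816 − 17.763 = 86.495 → 86.5°C

86.5°C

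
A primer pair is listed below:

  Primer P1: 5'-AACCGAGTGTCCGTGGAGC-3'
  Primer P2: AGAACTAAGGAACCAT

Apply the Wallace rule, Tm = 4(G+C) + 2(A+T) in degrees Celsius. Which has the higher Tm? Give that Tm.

Primer P1: A+T=7, G+C=12 → Tm = 2(7)+4(12) = 62°C
Primer P2: A+T=10, G+C=6 → Tm = 2(10)+4(6) = 44°C
62°C vs 44°C → primer P1 is higher.

Primer P1, 62°C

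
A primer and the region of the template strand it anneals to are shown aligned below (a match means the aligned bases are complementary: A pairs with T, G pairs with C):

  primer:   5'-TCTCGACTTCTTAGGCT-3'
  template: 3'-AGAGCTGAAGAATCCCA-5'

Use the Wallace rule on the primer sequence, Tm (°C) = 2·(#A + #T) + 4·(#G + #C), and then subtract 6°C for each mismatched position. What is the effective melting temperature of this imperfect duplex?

Primer base counts: A=2, T=7, G=3, C=5 → A+T=9, G+C=8
Perfect-match Tm = 2(9) + 4(8) = 18 + 32 = 50°C
Mismatches (positions where the bases are not complementary): 1 (at position 16)
Effective Tm = 50 − 1×6 = 50 − 6 = 44°C

44°C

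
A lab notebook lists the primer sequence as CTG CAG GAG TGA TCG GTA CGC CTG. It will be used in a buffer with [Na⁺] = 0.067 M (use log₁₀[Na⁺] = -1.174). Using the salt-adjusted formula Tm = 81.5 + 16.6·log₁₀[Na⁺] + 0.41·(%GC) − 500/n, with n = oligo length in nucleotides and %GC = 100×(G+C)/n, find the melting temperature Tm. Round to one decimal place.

66.8°C

Length n = 24. Scanning the sequence gives C=6, G=9, T=5, A=4.
G+C = 15, so %GC = 15/24 × 100 = 62.5%
Salt term: 16.6 × (-1.174) = -19.488
GC term: 0.41 × 62.5 = 25.625; length term: −500/24 = −20.833
Tm = 81.5 + (-19.488) + 25.625 − 20.833 = 66.804 → 66.8°C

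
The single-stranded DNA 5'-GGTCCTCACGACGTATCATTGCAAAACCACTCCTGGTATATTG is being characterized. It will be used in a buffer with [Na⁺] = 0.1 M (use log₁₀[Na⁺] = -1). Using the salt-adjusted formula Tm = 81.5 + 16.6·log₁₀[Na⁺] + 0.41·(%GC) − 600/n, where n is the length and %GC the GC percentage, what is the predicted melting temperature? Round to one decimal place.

70.0°C

Length n = 43. G=8, T=12, A=11, C=12
G+C = 20, so %GC = 20/43 × 100 = 46.512%
Salt term: 16.6 × (-1) = -16.6
GC term: 0.41 × 46.512 = 19.07; length term: −600/43 = −13.953
Tm = 81.5 + (-16.6) + 19.07 − 13.953 = 70.017 → 70.0°C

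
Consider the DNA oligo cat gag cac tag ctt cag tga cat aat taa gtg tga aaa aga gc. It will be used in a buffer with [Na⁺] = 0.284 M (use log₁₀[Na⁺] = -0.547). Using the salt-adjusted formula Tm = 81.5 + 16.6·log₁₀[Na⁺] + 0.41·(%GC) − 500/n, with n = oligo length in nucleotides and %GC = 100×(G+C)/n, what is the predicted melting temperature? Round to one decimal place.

76.9°C

Length n = 44. Scanning the sequence gives C=7, A=17, G=10, T=10.
G+C = 17, so %GC = 17/44 × 100 = 38.636%
Salt term: 16.6 × (-0.547) = -9.08
GC term: 0.41 × 38.636 = 15.841; length term: −500/44 = −11.364
Tm = 81.5 + (-9.08) + 15.841 − 11.364 = 76.897 → 76.9°C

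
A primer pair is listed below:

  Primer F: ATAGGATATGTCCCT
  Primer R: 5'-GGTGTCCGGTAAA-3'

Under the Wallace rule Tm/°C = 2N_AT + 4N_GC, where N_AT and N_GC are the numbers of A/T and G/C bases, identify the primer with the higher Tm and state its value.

Primer F: A+T=9, G+C=6 → Tm = 2(9)+4(6) = 42°C
Primer R: A+T=6, G+C=7 → Tm = 2(6)+4(7) = 40°C
42°C vs 40°C → primer F is higher.

Primer F, 42°C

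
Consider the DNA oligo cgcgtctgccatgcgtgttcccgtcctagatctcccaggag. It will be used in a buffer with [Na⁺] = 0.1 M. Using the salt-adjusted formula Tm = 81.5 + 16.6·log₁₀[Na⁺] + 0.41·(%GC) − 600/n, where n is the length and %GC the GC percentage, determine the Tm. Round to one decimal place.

Length n = 41. Scanning the sequence gives G=11, T=10, A=5, C=15.
G+C = 26, so %GC = 26/41 × 100 = 63.415%
Salt term: 16.6 × (-1) = -16.6
GC term: 0.41 × 63.415 = 26; length term: −600/41 = −14.634
Tm = 81.5 + (-16.6) + 26 − 14.634 = 76.266 → 76.3°C

76.3°C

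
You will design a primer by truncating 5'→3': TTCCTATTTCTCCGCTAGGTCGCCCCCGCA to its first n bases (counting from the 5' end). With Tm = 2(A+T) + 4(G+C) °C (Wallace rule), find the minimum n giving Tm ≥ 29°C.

n = 12

First 11 bases: TTCCTATTTCT → Tm = 28°C (< 29°C)
First 12 bases: TTCCTATTTCTC → Tm = 32°C (≥ 29°C)
Each additional base adds 2°C (A/T) or 4°C (G/C), so Tm is non-decreasing in n; n = 12 is the first length to reach 29°C.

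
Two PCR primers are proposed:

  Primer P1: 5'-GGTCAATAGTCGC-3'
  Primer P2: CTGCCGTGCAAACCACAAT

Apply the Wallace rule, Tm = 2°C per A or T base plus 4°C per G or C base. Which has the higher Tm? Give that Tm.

Primer P1: A+T=6, G+C=7 → Tm = 2(6)+4(7) = 40°C
Primer P2: A+T=9, G+C=10 → Tm = 2(9)+4(10) = 58°C
40°C vs 58°C → primer P2 is higher.

Primer P2, 58°C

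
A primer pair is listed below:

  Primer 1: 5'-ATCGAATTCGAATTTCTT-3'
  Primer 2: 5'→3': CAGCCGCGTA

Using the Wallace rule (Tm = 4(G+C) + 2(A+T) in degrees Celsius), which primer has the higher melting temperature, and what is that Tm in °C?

Primer 1, 46°C

Primer 1: A+T=13, G+C=5 → Tm = 2(13)+4(5) = 46°C
Primer 2: A+T=3, G+C=7 → Tm = 2(3)+4(7) = 34°C
46°C vs 34°C → primer 1 is higher.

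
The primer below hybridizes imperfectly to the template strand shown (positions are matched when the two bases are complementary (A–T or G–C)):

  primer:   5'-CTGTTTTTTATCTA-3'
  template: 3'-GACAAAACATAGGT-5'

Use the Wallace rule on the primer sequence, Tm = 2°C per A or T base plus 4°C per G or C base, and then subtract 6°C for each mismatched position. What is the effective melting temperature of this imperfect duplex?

22°C

Primer base counts: A=2, T=9, G=1, C=2 → A+T=11, G+C=3
Perfect-match Tm = 2(11) + 4(3) = 22 + 12 = 34°C
Mismatches (positions where the bases are not complementary): 2 (at positions 8, 13)
Effective Tm = 34 − 2×6 = 34 − 12 = 22°C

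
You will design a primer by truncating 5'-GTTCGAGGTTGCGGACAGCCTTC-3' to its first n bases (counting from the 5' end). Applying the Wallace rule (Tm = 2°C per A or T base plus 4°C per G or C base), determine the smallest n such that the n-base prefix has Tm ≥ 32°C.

First 10 bases: GTTCGAGGTT → Tm = 30°C (< 32°C)
First 11 bases: GTTCGAGGTTG → Tm = 34°C (≥ 32°C)
Each additional base adds 2°C (A/T) or 4°C (G/C), so Tm is non-decreasing in n; n = 11 is the first length to reach 32°C.

n = 11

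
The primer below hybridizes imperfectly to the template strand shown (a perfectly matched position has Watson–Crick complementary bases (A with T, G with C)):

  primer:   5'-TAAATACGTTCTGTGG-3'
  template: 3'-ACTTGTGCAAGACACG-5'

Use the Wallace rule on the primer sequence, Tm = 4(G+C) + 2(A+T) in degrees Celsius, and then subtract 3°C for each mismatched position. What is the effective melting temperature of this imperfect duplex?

Primer base counts: A=4, T=6, G=4, C=2 → A+T=10, G+C=6
Perfect-match Tm = 2(10) + 4(6) = 20 + 24 = 44°C
Mismatches (positions where the bases are not complementary): 3 (at positions 2, 5, 16)
Effective Tm = 44 − 3×3 = 44 − 9 = 35°C

35°C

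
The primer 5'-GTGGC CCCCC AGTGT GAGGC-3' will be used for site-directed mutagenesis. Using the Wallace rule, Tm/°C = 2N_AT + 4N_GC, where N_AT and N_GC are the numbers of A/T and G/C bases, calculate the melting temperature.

70°C

Scanning the sequence gives C=7, A=2, T=3, G=8.
So N_AT = 5 and N_GC = 15.
Tm = 2(5) + 4(15) = 10 + 60 = 70°C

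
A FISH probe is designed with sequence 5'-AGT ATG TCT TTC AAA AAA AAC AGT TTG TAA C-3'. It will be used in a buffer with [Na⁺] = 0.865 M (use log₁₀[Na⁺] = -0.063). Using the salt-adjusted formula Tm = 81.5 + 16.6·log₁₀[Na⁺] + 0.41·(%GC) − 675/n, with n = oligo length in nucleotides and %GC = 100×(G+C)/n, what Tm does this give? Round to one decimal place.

69.3°C

Length n = 31. Counting bases: A=13, G=4, T=10, C=4
G+C = 8, so %GC = 8/31 × 100 = 25.806%
Salt term: 16.6 × (-0.063) = -1.046
GC term: 0.41 × 25.806 = 10.58; length term: −675/31 = −21.774
Tm = 81.5 + (-1.046) + 10.58 − 21.774 = 69.26 → 69.3°C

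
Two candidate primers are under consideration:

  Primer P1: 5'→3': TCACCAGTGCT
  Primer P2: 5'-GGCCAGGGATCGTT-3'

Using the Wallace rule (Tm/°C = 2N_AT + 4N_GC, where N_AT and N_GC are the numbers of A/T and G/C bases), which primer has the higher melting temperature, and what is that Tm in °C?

Primer P1: A+T=5, G+C=6 → Tm = 2(5)+4(6) = 34°C
Primer P2: A+T=5, G+C=9 → Tm = 2(5)+4(9) = 46°C
34°C vs 46°C → primer P2 is higher.

Primer P2, 46°C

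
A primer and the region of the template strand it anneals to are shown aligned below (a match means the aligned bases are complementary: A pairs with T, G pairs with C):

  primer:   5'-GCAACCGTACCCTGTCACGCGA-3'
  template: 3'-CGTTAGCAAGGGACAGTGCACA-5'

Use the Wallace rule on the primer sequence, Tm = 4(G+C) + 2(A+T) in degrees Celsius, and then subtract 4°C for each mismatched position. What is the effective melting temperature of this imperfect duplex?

Primer base counts: A=5, T=3, G=5, C=9 → A+T=8, G+C=14
Perfect-match Tm = 2(8) + 4(14) = 16 + 56 = 72°C
Mismatches (positions where the bases are not complementary): 4 (at positions 5, 9, 20, 22)
Effective Tm = 72 − 4×4 = 72 − 16 = 56°C

56°C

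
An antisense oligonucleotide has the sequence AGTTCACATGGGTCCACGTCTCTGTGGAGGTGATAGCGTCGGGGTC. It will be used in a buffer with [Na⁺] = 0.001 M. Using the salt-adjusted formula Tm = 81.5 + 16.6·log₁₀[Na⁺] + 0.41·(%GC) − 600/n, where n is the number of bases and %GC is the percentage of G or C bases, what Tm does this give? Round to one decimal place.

42.7°C

Length n = 46. Scanning the sequence gives A=7, C=10, G=17, T=12.
G+C = 27, so %GC = 27/46 × 100 = 58.696%
Salt term: 16.6 × (-3) = -49.8
GC term: 0.41 × 58.696 = 24.065; length term: −600/46 = −13.043
Tm = 81.5 + (-49.8) + 24.065 − 13.043 = 42.722 → 42.7°C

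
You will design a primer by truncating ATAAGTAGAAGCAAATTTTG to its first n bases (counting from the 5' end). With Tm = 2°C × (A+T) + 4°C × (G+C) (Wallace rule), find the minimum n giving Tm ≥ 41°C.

n = 17

First 16 bases: ATAAGTAGAAGCAAAT → Tm = 40°C (< 41°C)
First 17 bases: ATAAGTAGAAGCAAATT → Tm = 42°C (≥ 41°C)
Each additional base adds 2°C (A/T) or 4°C (G/C), so Tm is non-decreasing in n; n = 17 is the first length to reach 41°C.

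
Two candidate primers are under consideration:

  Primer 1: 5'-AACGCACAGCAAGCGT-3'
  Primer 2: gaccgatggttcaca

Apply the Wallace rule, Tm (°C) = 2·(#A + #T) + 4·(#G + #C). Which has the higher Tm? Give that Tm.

Primer 1, 50°C

Primer 1: A+T=7, G+C=9 → Tm = 2(7)+4(9) = 50°C
Primer 2: A+T=7, G+C=8 → Tm = 2(7)+4(8) = 46°C
50°C vs 46°C → primer 1 is higher.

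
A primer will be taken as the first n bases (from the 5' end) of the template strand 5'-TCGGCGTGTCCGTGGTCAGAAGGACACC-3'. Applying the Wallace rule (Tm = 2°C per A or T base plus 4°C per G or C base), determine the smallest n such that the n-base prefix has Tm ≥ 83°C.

First 25 bases: TCGGCGTGTCCGTGGTCAGAAGGAC → Tm = 82°C (< 83°C)
First 26 bases: TCGGCGTGTCCGTGGTCAGAAGGACA → Tm = 84°C (≥ 83°C)
Each additional base adds 2°C (A/T) or 4°C (G/C), so Tm is non-decreasing in n; n = 26 is the first length to reach 83°C.

n = 26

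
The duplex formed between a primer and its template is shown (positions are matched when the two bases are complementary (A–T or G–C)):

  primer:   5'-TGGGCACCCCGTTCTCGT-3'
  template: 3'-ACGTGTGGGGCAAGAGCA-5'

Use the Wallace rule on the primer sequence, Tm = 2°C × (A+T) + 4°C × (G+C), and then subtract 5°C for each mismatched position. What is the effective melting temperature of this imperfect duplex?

50°C

Primer base counts: A=1, T=5, G=5, C=7 → A+T=6, G+C=12
Perfect-match Tm = 2(6) + 4(12) = 12 + 48 = 60°C
Mismatches (positions where the bases are not complementary): 2 (at positions 3, 4)
Effective Tm = 60 − 2×5 = 60 − 10 = 50°C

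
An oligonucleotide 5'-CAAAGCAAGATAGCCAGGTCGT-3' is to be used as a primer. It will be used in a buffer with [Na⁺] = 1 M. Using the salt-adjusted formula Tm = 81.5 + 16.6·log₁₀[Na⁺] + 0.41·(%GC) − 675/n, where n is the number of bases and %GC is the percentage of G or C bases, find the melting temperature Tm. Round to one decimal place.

71.3°C

Length n = 22. Base counts: C=5, T=3, A=8, G=6
G+C = 11, so %GC = 11/22 × 100 = 50%
Salt term: 16.6 × (0) = 0
GC term: 0.41 × 50 = 20.5; length term: −675/22 = −30.682
Tm = 81.5 + (0) + 20.5 − 30.682 = 71.318 → 71.3°C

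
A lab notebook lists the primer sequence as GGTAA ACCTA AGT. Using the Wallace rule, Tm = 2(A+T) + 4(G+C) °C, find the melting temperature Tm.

36°C

Scanning the sequence gives A=5, C=2, G=3, T=3.
So N_AT = 8 and N_GC = 5.
Tm = 4·5 + 2·8 = 20 + 16 = 36°C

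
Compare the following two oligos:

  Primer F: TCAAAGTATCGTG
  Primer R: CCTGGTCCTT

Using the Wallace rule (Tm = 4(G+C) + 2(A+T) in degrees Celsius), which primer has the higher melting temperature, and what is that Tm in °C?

Primer F: A+T=8, G+C=5 → Tm = 2(8)+4(5) = 36°C
Primer R: A+T=4, G+C=6 → Tm = 2(4)+4(6) = 32°C
36°C vs 32°C → primer F is higher.

Primer F, 36°C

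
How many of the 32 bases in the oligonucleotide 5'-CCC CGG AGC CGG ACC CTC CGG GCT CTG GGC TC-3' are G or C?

Base counts: T=4, G=11, C=15, A=2
Total G or C: 11 + 15 = 26

26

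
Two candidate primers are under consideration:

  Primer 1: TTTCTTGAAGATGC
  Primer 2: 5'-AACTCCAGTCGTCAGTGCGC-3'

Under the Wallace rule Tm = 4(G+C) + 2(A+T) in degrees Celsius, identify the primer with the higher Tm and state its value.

Primer 1: A+T=9, G+C=5 → Tm = 2(9)+4(5) = 38°C
Primer 2: A+T=8, G+C=12 → Tm = 2(8)+4(12) = 64°C
38°C vs 64°C → primer 2 is higher.

Primer 2, 64°C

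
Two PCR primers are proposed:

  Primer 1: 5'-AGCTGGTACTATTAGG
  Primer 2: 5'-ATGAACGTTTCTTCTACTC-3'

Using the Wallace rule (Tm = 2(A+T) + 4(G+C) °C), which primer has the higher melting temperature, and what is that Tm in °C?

Primer 1: A+T=9, G+C=7 → Tm = 2(9)+4(7) = 46°C
Primer 2: A+T=12, G+C=7 → Tm = 2(12)+4(7) = 52°C
46°C vs 52°C → primer 2 is higher.

Primer 2, 52°C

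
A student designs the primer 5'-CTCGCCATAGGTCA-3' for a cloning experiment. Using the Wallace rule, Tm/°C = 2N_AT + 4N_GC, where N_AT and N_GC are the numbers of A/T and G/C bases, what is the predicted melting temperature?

Base counts: G=3, T=3, C=5, A=3
So N_AT = 6 and N_GC = 8.
Tm = 2(6) + 4(8) = 12 + 32 = 44°C

44°C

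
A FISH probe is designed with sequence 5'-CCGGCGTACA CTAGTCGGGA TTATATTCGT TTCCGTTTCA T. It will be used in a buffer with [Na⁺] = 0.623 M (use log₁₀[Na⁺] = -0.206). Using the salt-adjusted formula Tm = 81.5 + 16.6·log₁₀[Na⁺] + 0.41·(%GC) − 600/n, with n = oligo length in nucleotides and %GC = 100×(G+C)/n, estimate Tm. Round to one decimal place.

82.4°C

Length n = 41. Counting bases: A=7, C=10, T=15, G=9
G+C = 19, so %GC = 19/41 × 100 = 46.341%
Salt term: 16.6 × (-0.206) = -3.42
GC term: 0.41 × 46.341 = 19; length term: −600/41 = −14.634
Tm = 81.5 + (-3.42) + 19 − 14.634 = 82.446 → 82.4°C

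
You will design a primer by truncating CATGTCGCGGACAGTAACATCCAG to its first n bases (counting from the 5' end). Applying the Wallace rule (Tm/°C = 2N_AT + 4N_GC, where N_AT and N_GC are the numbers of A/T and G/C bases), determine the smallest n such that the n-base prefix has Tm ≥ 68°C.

First 21 bases: CATGTCGCGGACAGTAACATC → Tm = 64°C (< 68°C)
First 22 bases: CATGTCGCGGACAGTAACATCC → Tm = 68°C (≥ 68°C)
Since every base adds ≥2°C, Tm only increases with n, so the threshold is first crossed at n = 22.

n = 22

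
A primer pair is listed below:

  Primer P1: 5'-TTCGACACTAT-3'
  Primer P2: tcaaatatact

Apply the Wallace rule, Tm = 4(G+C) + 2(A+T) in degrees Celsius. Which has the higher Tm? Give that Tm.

Primer P1, 30°C

Primer P1: A+T=7, G+C=4 → Tm = 2(7)+4(4) = 30°C
Primer P2: A+T=9, G+C=2 → Tm = 2(9)+4(2) = 26°C
30°C vs 26°C → primer P1 is higher.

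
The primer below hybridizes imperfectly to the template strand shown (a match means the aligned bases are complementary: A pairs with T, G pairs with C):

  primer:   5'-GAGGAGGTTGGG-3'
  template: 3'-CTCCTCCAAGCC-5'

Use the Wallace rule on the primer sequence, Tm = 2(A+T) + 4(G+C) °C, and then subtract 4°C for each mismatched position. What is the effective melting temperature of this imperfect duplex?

36°C

Primer base counts: A=2, T=2, G=8, C=0 → A+T=4, G+C=8
Perfect-match Tm = 2(4) + 4(8) = 8 + 32 = 40°C
Mismatches (positions where the bases are not complementary): 1 (at position 10)
Effective Tm = 40 − 1×4 = 40 − 4 = 36°C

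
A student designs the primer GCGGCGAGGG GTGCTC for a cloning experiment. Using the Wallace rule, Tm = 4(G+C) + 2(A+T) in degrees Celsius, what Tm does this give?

Base counts: C=4, G=9, A=1, T=2
A+T = 3, G+C = 13
Tm = 4·13 + 2·3 = 52 + 6 = 58°C

58°C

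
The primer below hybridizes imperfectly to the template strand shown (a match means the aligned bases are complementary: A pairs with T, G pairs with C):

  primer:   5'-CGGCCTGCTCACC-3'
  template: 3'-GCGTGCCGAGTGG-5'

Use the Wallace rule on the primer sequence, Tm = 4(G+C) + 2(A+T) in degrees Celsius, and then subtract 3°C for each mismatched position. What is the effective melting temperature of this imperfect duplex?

Primer base counts: A=1, T=2, G=3, C=7 → A+T=3, G+C=10
Perfect-match Tm = 2(3) + 4(10) = 6 + 40 = 46°C
Mismatches (positions where the bases are not complementary): 3 (at positions 3, 4, 6)
Effective Tm = 46 − 3×3 = 46 − 9 = 37°C

37°C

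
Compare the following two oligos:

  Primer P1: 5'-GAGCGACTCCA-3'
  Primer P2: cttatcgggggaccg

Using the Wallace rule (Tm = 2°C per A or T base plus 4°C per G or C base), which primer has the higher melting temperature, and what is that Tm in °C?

Primer P1: A+T=4, G+C=7 → Tm = 2(4)+4(7) = 36°C
Primer P2: A+T=5, G+C=10 → Tm = 2(5)+4(10) = 50°C
36°C vs 50°C → primer P2 is higher.

Primer P2, 50°C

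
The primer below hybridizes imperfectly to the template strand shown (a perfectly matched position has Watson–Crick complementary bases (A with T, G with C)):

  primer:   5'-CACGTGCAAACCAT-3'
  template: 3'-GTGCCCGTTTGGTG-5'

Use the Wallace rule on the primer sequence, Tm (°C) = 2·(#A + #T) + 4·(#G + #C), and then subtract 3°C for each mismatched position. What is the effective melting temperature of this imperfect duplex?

36°C

Primer base counts: A=5, T=2, G=2, C=5 → A+T=7, G+C=7
Perfect-match Tm = 2(7) + 4(7) = 14 + 28 = 42°C
Mismatches (positions where the bases are not complementary): 2 (at positions 5, 14)
Effective Tm = 42 − 2×3 = 42 − 6 = 36°C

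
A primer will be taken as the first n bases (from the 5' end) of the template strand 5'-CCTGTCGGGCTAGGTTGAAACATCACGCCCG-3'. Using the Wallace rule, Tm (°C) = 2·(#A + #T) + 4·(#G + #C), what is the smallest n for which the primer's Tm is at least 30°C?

First 8 bases: CCTGTCGG → Tm = 28°C (< 30°C)
First 9 bases: CCTGTCGGG → Tm = 32°C (≥ 30°C)
Each additional base adds 2°C (A/T) or 4°C (G/C), so Tm is non-decreasing in n; n = 9 is the first length to reach 30°C.

n = 9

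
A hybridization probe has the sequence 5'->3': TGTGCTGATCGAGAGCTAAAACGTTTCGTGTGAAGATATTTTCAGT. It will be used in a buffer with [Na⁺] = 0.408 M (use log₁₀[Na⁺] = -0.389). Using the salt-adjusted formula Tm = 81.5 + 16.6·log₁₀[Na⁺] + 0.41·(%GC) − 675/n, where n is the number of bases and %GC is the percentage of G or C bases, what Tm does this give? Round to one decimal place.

Length n = 46. Scanning the sequence gives T=16, G=12, C=6, A=12.
G+C = 18, so %GC = 18/46 × 100 = 39.13%
Salt term: 16.6 × (-0.389) = -6.457
GC term: 0.41 × 39.13 = 16.043; length term: −675/46 = −14.674
Tm = 81.5 + (-6.457) + 16.043 − 14.674 = 76.412 → 76.4°C

76.4°C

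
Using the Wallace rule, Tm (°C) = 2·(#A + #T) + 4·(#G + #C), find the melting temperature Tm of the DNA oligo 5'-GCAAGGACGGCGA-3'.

Base counts: A=4, C=3, T=0, G=6
AT pairs contribute 4, GC pairs contribute 9.
Tm = 2(4) + 4(9) = 8 + 36 = 44°C

44°C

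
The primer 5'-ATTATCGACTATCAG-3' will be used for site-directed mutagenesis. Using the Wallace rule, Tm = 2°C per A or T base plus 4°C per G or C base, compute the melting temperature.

40°C

Counting bases: C=3, A=5, T=5, G=2
A+T = 10, G+C = 5
Tm = 2×10 + 4×5 = 40°C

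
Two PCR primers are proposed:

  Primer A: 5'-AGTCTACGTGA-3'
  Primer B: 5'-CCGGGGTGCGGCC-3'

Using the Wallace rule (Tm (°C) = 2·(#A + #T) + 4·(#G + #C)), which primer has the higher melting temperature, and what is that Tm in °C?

Primer B, 50°C

Primer A: A+T=6, G+C=5 → Tm = 2(6)+4(5) = 32°C
Primer B: A+T=1, G+C=12 → Tm = 2(1)+4(12) = 50°C
32°C vs 50°C → primer B is higher.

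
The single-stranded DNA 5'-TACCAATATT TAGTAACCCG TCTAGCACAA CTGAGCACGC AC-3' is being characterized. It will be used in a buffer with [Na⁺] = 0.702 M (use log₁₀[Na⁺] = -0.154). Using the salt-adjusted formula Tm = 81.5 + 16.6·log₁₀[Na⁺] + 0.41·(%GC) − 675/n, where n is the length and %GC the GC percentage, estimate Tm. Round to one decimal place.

Length n = 42. Scanning the sequence gives C=13, T=9, G=6, A=14.
G+C = 19, so %GC = 19/42 × 100 = 45.238%
Salt term: 16.6 × (-0.154) = -2.556
GC term: 0.41 × 45.238 = 18.548; length term: −675/42 = −16.071
Tm = 81.5 + (-2.556) + 18.548 − 16.071 = 81.421 → 81.4°C

81.4°C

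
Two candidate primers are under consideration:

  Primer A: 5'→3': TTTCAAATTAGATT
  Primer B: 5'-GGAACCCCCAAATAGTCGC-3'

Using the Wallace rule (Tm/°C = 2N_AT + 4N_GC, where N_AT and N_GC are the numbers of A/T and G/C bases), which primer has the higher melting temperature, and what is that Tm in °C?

Primer A: A+T=12, G+C=2 → Tm = 2(12)+4(2) = 32°C
Primer B: A+T=8, G+C=11 → Tm = 2(8)+4(11) = 60°C
32°C vs 60°C → primer B is higher.

Primer B, 60°C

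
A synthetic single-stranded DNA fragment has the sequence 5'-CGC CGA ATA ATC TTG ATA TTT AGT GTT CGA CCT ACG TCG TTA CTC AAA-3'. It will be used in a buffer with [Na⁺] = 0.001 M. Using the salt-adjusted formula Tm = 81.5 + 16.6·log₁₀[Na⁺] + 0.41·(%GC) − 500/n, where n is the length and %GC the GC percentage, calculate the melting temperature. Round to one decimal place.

Length n = 48. Base counts: G=8, A=13, T=16, C=11
G+C = 19, so %GC = 19/48 × 100 = 39.583%
Salt term: 16.6 × (-3) = -49.8
GC term: 0.41 × 39.583 = 16.229; length term: −500/48 = −10.417
Tm = 81.5 + (-49.8) + 16.229 − 10.417 = 37.512 → 37.5°C

37.5°C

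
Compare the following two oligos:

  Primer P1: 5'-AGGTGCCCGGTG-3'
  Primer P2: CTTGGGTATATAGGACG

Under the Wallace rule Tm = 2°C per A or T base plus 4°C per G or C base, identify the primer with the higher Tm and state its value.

Primer P2, 50°C

Primer P1: A+T=3, G+C=9 → Tm = 2(3)+4(9) = 42°C
Primer P2: A+T=9, G+C=8 → Tm = 2(9)+4(8) = 50°C
42°C vs 50°C → primer P2 is higher.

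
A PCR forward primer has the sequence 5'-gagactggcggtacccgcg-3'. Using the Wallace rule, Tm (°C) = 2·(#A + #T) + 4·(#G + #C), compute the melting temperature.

66°C

Base counts: A=3, T=2, G=8, C=6
A+T = 5, G+C = 14
Tm = 4·14 + 2·5 = 56 + 10 = 66°C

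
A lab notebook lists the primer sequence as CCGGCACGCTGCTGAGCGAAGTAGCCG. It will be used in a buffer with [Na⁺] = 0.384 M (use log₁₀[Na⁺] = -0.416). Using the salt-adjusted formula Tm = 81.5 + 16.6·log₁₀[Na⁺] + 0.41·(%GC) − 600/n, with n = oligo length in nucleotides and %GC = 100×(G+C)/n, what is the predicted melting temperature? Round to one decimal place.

81.2°C

Length n = 27. Base counts: G=10, C=9, T=3, A=5
G+C = 19, so %GC = 19/27 × 100 = 70.37%
Salt term: 16.6 × (-0.416) = -6.906
GC term: 0.41 × 70.37 = 28.852; length term: −600/27 = −22.222
Tm = 81.5 + (-6.906) + 28.852 − 22.222 = 81.224 → 81.2°C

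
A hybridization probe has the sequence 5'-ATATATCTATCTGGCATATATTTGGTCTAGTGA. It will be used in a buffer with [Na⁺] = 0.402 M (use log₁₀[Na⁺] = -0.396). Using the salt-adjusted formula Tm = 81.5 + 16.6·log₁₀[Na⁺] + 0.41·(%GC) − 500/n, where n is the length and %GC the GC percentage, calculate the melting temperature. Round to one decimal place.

Length n = 33. Counting bases: G=6, A=9, C=4, T=14
G+C = 10, so %GC = 10/33 × 100 = 30.303%
Salt term: 16.6 × (-0.396) = -6.574
GC term: 0.41 × 30.303 = 12.424; length term: −500/33 = −15.152
Tm = 81.5 + (-6.574) + 12.424 − 15.152 = 72.198 → 72.2°C

72.2°C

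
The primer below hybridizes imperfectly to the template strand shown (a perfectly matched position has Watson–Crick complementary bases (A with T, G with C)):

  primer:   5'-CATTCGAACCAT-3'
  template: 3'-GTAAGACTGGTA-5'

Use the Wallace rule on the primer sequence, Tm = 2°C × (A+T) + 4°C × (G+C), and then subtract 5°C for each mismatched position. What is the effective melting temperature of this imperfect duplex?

Primer base counts: A=4, T=3, G=1, C=4 → A+T=7, G+C=5
Perfect-match Tm = 2(7) + 4(5) = 14 + 20 = 34°C
Mismatches (positions where the bases are not complementary): 2 (at positions 6, 7)
Effective Tm = 34 − 2×5 = 34 − 10 = 24°C

24°C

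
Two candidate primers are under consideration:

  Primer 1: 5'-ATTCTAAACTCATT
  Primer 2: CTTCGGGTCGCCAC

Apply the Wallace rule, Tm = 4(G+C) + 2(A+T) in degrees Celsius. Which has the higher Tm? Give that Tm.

Primer 2, 48°C

Primer 1: A+T=11, G+C=3 → Tm = 2(11)+4(3) = 34°C
Primer 2: A+T=4, G+C=10 → Tm = 2(4)+4(10) = 48°C
34°C vs 48°C → primer 2 is higher.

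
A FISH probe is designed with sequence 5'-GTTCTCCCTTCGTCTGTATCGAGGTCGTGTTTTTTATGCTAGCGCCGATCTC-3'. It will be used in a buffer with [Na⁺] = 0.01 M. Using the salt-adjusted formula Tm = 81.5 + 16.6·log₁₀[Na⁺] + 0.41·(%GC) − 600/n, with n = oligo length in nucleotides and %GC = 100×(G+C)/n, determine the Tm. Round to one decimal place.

57.3°C

Length n = 52. Base counts: T=21, C=14, A=5, G=12
G+C = 26, so %GC = 26/52 × 100 = 50%
Salt term: 16.6 × (-2) = -33.2
GC term: 0.41 × 50 = 20.5; length term: −600/52 = −11.538
Tm = 81.5 + (-33.2) + 20.5 − 11.538 = 57.262 → 57.3°C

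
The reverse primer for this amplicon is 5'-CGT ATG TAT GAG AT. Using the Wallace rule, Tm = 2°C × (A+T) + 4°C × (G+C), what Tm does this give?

Counting bases: C=1, T=5, G=4, A=4
AT pairs contribute 9, GC pairs contribute 5.
Tm = 2×9 + 4×5 = 38°C

38°C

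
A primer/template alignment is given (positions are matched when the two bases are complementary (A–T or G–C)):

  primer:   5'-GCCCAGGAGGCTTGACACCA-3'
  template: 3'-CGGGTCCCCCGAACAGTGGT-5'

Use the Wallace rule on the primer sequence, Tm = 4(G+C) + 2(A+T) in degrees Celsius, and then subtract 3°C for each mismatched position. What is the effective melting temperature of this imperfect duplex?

60°C

Primer base counts: A=5, T=2, G=6, C=7 → A+T=7, G+C=13
Perfect-match Tm = 2(7) + 4(13) = 14 + 52 = 66°C
Mismatches (positions where the bases are not complementary): 2 (at positions 8, 15)
Effective Tm = 66 − 2×3 = 66 − 6 = 60°C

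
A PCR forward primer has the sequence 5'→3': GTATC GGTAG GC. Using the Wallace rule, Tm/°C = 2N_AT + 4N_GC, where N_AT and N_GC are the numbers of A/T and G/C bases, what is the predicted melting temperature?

Scanning the sequence gives T=3, A=2, C=2, G=5.
A+T = 5, G+C = 7
Tm = 2(5) + 4(7) = 10 + 28 = 38°C

38°C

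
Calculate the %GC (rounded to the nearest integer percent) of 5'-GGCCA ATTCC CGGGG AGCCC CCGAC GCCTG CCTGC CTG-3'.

76%

Counting bases: A=4, G=12, T=5, C=17
G+C = 12 + 17 = 29 out of 38 bases
%GC = 29/38 × 100 = 76.32% ≈ 76%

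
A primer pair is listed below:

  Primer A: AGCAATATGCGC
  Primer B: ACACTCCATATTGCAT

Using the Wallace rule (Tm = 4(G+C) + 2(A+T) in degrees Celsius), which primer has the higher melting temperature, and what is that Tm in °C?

Primer A: A+T=6, G+C=6 → Tm = 2(6)+4(6) = 36°C
Primer B: A+T=10, G+C=6 → Tm = 2(10)+4(6) = 44°C
36°C vs 44°C → primer B is higher.

Primer B, 44°C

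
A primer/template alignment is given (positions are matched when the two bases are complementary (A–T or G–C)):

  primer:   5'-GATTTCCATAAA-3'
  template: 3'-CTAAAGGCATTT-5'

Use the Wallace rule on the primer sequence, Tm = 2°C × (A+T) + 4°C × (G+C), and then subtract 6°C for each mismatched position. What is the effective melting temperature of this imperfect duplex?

Primer base counts: A=5, T=4, G=1, C=2 → A+T=9, G+C=3
Perfect-match Tm = 2(9) + 4(3) = 18 + 12 = 30°C
Mismatches (positions where the bases are not complementary): 1 (at position 8)
Effective Tm = 30 − 1×6 = 30 − 6 = 24°C

24°C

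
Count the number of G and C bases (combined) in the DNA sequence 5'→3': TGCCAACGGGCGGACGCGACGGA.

A=5, T=1, G=10, C=7
G+C = 10 + 7 = 17

17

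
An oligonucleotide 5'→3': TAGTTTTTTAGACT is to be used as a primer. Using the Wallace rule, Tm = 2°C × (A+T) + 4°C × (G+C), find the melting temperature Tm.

34°C

Base counts: C=1, T=8, A=3, G=2
AT pairs contribute 11, GC pairs contribute 3.
Tm = 4·3 + 2·11 = 12 + 22 = 34°C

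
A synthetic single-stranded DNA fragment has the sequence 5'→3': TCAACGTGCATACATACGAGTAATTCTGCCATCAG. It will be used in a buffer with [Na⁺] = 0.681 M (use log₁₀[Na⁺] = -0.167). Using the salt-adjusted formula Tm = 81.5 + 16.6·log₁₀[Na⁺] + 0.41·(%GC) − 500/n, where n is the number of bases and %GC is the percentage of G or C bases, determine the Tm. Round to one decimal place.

82.0°C

Length n = 35. Base counts: C=9, T=9, A=11, G=6
G+C = 15, so %GC = 15/35 × 100 = 42.857%
Salt term: 16.6 × (-0.167) = -2.772
GC term: 0.41 × 42.857 = 17.571; length term: −500/35 = −14.286
Tm = 81.5 + (-2.772) + 17.571 − 14.286 = 82.013 → 82.0°C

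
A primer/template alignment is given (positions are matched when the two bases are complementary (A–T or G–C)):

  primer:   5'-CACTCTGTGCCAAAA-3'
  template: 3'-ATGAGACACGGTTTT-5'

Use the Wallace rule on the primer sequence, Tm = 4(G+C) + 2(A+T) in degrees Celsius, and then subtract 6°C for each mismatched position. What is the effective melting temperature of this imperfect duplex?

Primer base counts: A=5, T=3, G=2, C=5 → A+T=8, G+C=7
Perfect-match Tm = 2(8) + 4(7) = 16 + 28 = 44°C
Mismatches (positions where the bases are not complementary): 1 (at position 1)
Effective Tm = 44 − 1×6 = 44 − 6 = 38°C

38°C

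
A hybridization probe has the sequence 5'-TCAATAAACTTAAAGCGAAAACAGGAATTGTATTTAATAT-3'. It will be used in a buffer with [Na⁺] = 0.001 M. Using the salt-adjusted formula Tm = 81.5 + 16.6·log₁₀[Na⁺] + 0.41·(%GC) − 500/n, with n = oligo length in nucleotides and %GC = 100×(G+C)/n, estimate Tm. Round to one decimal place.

28.4°C

Length n = 40. Base counts: G=5, T=12, A=19, C=4
G+C = 9, so %GC = 9/40 × 100 = 22.5%
Salt term: 16.6 × (-3) = -49.8
GC term: 0.41 × 22.5 = 9.225; length term: −500/40 = −12.5
Tm = 81.5 + (-49.8) + 9.225 − 12.5 = 28.425 → 28.4°C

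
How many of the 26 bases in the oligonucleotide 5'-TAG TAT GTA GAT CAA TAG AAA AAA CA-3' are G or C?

G=4, T=6, C=2, A=14
Total G or C: 4 + 2 = 6

6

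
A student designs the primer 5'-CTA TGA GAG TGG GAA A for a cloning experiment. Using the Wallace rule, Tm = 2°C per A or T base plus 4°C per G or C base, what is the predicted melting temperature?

46°C

C=1, T=3, G=6, A=6
AT pairs contribute 9, GC pairs contribute 7.
Tm = 2(9) + 4(7) = 18 + 28 = 46°C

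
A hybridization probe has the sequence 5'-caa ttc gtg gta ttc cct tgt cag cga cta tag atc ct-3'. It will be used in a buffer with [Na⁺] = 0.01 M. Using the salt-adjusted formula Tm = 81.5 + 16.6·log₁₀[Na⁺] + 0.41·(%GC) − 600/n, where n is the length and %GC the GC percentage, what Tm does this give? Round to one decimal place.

50.9°C

Length n = 38. Base counts: A=8, T=13, G=7, C=10
G+C = 17, so %GC = 17/38 × 100 = 44.737%
Salt term: 16.6 × (-2) = -33.2
GC term: 0.41 × 44.737 = 18.342; length term: −600/38 = −15.789
Tm = 81.5 + (-33.2) + 18.342 − 15.789 = 50.853 → 50.9°C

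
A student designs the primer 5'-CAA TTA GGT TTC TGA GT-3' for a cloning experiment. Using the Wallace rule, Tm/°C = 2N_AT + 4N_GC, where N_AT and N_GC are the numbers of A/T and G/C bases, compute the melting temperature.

46°C

Scanning the sequence gives C=2, G=4, T=7, A=4.
So N_AT = 11 and N_GC = 6.
Tm = 2(11) + 4(6) = 22 + 24 = 46°C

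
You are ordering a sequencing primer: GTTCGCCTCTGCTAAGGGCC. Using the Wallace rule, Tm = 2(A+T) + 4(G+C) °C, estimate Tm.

G=6, T=5, C=7, A=2
A+T = 7, G+C = 13
Tm = 4·13 + 2·7 = 52 + 14 = 66°C

66°C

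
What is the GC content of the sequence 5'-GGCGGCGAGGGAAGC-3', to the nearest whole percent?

80%

Scanning the sequence gives C=3, T=0, G=9, A=3.
G+C = 9 + 3 = 12 out of 15 bases
%GC = 12/15 × 100 = 80% ≈ 80%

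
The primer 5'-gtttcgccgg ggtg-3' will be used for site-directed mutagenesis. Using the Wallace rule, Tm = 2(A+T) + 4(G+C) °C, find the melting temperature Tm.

48°C

G=7, A=0, C=3, T=4
A+T = 4, G+C = 10
Tm = 4·10 + 2·4 = 40 + 8 = 48°C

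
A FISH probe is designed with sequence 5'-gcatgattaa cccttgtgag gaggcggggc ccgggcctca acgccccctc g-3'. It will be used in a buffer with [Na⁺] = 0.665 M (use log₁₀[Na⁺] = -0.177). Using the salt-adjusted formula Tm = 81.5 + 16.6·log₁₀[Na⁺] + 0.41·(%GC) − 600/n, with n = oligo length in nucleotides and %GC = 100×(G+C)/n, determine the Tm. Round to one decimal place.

94.9°C

Length n = 51. Base counts: A=8, C=18, G=17, T=8
G+C = 35, so %GC = 35/51 × 100 = 68.627%
Salt term: 16.6 × (-0.177) = -2.938
GC term: 0.41 × 68.627 = 28.137; length term: −600/51 = −11.765
Tm = 81.5 + (-2.938) + 28.137 − 11.765 = 94.934 → 94.9°C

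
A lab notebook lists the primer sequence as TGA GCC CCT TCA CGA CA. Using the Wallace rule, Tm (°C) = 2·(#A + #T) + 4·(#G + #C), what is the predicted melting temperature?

54°C

Base counts: T=3, A=4, G=3, C=7
A+T = 7, G+C = 10
Tm = 4·10 + 2·7 = 40 + 14 = 54°C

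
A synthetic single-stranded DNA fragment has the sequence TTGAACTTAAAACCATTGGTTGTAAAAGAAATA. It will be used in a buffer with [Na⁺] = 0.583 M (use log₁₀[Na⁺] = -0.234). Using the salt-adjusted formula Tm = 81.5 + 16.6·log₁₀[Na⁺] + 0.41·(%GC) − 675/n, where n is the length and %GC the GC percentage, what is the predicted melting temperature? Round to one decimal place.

67.1°C

Length n = 33. Base counts: T=10, A=15, C=3, G=5
G+C = 8, so %GC = 8/33 × 100 = 24.242%
Salt term: 16.6 × (-0.234) = -3.884
GC term: 0.41 × 24.242 = 9.939; length term: −675/33 = −20.455
Tm = 81.5 + (-3.884) + 9.939 − 20.455 = 67.1 → 67.1°C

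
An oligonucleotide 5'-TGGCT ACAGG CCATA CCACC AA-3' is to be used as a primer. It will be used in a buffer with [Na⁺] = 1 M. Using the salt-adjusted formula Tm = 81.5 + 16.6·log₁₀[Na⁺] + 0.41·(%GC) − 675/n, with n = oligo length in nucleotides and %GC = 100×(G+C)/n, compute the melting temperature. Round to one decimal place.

73.2°C

Length n = 22. Scanning the sequence gives G=4, A=7, C=8, T=3.
G+C = 12, so %GC = 12/22 × 100 = 54.545%
Salt term: 16.6 × (0) = 0
GC term: 0.41 × 54.545 = 22.363; length term: −675/22 = −30.682
Tm = 81.5 + (0) + 22.363 − 30.682 = 73.181 → 73.2°C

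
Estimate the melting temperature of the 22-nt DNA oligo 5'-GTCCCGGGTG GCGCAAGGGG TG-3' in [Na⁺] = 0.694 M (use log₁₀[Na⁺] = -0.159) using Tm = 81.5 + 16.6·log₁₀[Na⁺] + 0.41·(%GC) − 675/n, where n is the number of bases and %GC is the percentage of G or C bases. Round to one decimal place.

79.9°C

Length n = 22. Counting bases: C=5, T=3, G=12, A=2
G+C = 17, so %GC = 17/22 × 100 = 77.273%
Salt term: 16.6 × (-0.159) = -2.639
GC term: 0.41 × 77.273 = 31.682; length term: −675/22 = −30.682
Tm = 81.5 + (-2.639) + 31.682 − 30.682 = 79.861 → 79.9°C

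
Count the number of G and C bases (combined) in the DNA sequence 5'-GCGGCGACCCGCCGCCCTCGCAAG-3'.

G=8, T=1, C=12, A=3
Total G or C: 8 + 12 = 20

20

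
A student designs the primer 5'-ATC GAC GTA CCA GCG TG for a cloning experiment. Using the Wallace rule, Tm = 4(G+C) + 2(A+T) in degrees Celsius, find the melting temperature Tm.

54°C

T=3, G=5, C=5, A=4
So N_AT = 7 and N_GC = 10.
Tm = 2(7) + 4(10) = 14 + 40 = 54°C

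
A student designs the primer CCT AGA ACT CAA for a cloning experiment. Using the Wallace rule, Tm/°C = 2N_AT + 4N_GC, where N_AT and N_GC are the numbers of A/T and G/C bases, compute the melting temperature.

Scanning the sequence gives G=1, A=5, T=2, C=4.
So N_AT = 7 and N_GC = 5.
Tm = 4·5 + 2·7 = 20 + 14 = 34°C

34°C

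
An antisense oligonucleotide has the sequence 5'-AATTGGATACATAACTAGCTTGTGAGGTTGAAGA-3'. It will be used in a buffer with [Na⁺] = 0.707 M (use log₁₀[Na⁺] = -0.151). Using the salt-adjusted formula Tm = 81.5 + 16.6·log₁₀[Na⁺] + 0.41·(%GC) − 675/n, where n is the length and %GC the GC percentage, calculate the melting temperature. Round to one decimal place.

73.6°C

Length n = 34. Base counts: A=12, G=9, C=3, T=10
G+C = 12, so %GC = 12/34 × 100 = 35.294%
Salt term: 16.6 × (-0.151) = -2.507
GC term: 0.41 × 35.294 = 14.471; length term: −675/34 = −19.853
Tm = 81.5 + (-2.507) + 14.471 − 19.853 = 73.611 → 73.6°C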